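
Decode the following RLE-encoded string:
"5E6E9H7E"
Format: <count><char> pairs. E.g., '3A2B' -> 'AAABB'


Expanding each <count><char> pair:
  5E -> 'EEEEE'
  6E -> 'EEEEEE'
  9H -> 'HHHHHHHHH'
  7E -> 'EEEEEEE'

Decoded = EEEEEEEEEEEHHHHHHHHHEEEEEEE


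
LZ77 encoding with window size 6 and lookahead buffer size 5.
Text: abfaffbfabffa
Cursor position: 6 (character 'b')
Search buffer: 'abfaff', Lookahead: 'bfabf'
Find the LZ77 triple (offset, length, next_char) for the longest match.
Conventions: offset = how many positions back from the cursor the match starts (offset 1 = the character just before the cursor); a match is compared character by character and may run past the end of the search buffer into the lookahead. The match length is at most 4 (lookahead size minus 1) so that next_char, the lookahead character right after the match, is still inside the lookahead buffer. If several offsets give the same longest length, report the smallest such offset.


Try each offset into the search buffer:
  offset=1 (pos 5, char 'f'): match length 0
  offset=2 (pos 4, char 'f'): match length 0
  offset=3 (pos 3, char 'a'): match length 0
  offset=4 (pos 2, char 'f'): match length 0
  offset=5 (pos 1, char 'b'): match length 3
  offset=6 (pos 0, char 'a'): match length 0
Longest match has length 3 at offset 5.
next_char = character at position 6 + 3 = 9 -> 'b'

Best match: offset=5, length=3 (matching 'bfa' starting at position 1)
LZ77 triple: (5, 3, 'b')


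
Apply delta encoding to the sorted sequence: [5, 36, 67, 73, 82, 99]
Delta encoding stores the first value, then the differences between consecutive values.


First value: 5
Deltas:
  36 - 5 = 31
  67 - 36 = 31
  73 - 67 = 6
  82 - 73 = 9
  99 - 82 = 17


Delta encoded: [5, 31, 31, 6, 9, 17]


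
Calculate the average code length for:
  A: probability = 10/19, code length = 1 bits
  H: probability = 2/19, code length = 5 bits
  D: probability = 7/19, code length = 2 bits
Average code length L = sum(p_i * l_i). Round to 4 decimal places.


Weighted contributions p_i * l_i:
  A: (10/19) * 1 = 10/19
  H: (2/19) * 5 = 10/19
  D: (7/19) * 2 = 14/19
Sum = (10 + 10 + 14)/19 = 34/19

L = 34/19 = 1.7895 bits/symbol


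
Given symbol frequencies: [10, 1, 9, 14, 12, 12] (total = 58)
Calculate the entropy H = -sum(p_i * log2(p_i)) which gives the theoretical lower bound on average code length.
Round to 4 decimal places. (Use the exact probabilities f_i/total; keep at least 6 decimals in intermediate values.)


Per-symbol terms -p_i * log2(p_i) with p_i = f_i/58:
  p = 10/58 = 0.172414: log2(p) = -2.536053, -p*log2(p) = 0.437251
  p = 1/58 = 0.017241: log2(p) = -5.857981, -p*log2(p) = 0.101000
  p = 9/58 = 0.155172: log2(p) = -2.688056, -p*log2(p) = 0.417112
  p = 14/58 = 0.241379: log2(p) = -2.050626, -p*log2(p) = 0.494979
  p = 12/58 = 0.206897: log2(p) = -2.273018, -p*log2(p) = 0.470280
  p = 12/58 = 0.206897: log2(p) = -2.273018, -p*log2(p) = 0.470280
H = 0.437251 + 0.101000 + 0.417112 + 0.494979 + 0.470280 + 0.470280 = 2.390902

H = 2.3909 bits/symbol


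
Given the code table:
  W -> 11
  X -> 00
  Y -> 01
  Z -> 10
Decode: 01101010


Decoding:
01 -> Y
10 -> Z
10 -> Z
10 -> Z


Result: YZZZ


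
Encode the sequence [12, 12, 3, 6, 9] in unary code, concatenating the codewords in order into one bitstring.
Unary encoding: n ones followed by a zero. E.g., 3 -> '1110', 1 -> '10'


Encode each number as n ones followed by a terminating 0:
  12 -> 1111111111110 (13 bits)
  12 -> 1111111111110 (13 bits)
  3 -> 1110 (4 bits)
  6 -> 1111110 (7 bits)
  9 -> 1111111110 (10 bits)
Total length = 13 + 13 + 4 + 7 + 10 = 47 bits.

Unary([12, 12, 3, 6, 9]) = 11111111111101111111111110111011111101111111110 (47 bits)


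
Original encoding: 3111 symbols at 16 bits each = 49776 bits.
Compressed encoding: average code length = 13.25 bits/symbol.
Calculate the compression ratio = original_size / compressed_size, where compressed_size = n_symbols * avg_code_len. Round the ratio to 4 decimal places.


original_size = n_symbols * orig_bits = 3111 * 16 = 49776 bits
compressed_size = n_symbols * avg_code_len = 3111 * 13.25 = 41220.75 bits
ratio = original_size / compressed_size = 49776 / 41220.75 = 1.2075

Compression ratio = 1.2075


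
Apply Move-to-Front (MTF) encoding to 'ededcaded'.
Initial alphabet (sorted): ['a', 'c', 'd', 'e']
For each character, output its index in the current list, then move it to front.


MTF encoding:
'e': index 3 in ['a', 'c', 'd', 'e'] -> ['e', 'a', 'c', 'd']
'd': index 3 in ['e', 'a', 'c', 'd'] -> ['d', 'e', 'a', 'c']
'e': index 1 in ['d', 'e', 'a', 'c'] -> ['e', 'd', 'a', 'c']
'd': index 1 in ['e', 'd', 'a', 'c'] -> ['d', 'e', 'a', 'c']
'c': index 3 in ['d', 'e', 'a', 'c'] -> ['c', 'd', 'e', 'a']
'a': index 3 in ['c', 'd', 'e', 'a'] -> ['a', 'c', 'd', 'e']
'd': index 2 in ['a', 'c', 'd', 'e'] -> ['d', 'a', 'c', 'e']
'e': index 3 in ['d', 'a', 'c', 'e'] -> ['e', 'd', 'a', 'c']
'd': index 1 in ['e', 'd', 'a', 'c'] -> ['d', 'e', 'a', 'c']


Output: [3, 3, 1, 1, 3, 3, 2, 3, 1]


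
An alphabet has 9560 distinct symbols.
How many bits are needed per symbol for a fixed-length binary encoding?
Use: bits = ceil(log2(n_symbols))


log2(9560) = 13.2228
Bracket: 2^13 = 8192 < 9560 <= 2^14 = 16384
So ceil(log2(9560)) = 14

bits = ceil(log2(9560)) = ceil(13.2228) = 14 bits


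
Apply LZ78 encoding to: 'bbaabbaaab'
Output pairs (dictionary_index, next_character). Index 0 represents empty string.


LZ78 encoding steps:
Dictionary: {0: ''}
Step 1: w='' (idx 0), next='b' -> output (0, 'b'), add 'b' as idx 1
Step 2: w='b' (idx 1), next='a' -> output (1, 'a'), add 'ba' as idx 2
Step 3: w='' (idx 0), next='a' -> output (0, 'a'), add 'a' as idx 3
Step 4: w='b' (idx 1), next='b' -> output (1, 'b'), add 'bb' as idx 4
Step 5: w='a' (idx 3), next='a' -> output (3, 'a'), add 'aa' as idx 5
Step 6: w='a' (idx 3), next='b' -> output (3, 'b'), add 'ab' as idx 6


Encoded: [(0, 'b'), (1, 'a'), (0, 'a'), (1, 'b'), (3, 'a'), (3, 'b')]


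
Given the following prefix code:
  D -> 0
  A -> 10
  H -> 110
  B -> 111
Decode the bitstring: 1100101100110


Decoding step by step:
Bits 110 -> H
Bits 0 -> D
Bits 10 -> A
Bits 110 -> H
Bits 0 -> D
Bits 110 -> H


Decoded message: HDAHDH


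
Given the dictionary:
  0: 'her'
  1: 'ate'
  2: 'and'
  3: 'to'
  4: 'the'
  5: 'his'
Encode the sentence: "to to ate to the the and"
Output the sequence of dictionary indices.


Look up each word in the dictionary:
  'to' -> 3
  'to' -> 3
  'ate' -> 1
  'to' -> 3
  'the' -> 4
  'the' -> 4
  'and' -> 2

Encoded: [3, 3, 1, 3, 4, 4, 2]


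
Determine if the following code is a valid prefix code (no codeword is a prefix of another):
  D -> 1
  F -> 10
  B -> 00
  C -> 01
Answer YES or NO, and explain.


Checking each pair (does one codeword prefix another?):
  D='1' vs F='10': prefix -- VIOLATION

NO -- this is NOT a valid prefix code. D (1) is a prefix of F (10).


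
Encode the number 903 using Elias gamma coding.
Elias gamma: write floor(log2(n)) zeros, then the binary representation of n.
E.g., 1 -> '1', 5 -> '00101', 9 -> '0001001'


num_bits = floor(log2(903)) + 1 = 10
leading_zeros = num_bits - 1 = 9
binary(903) = 1110000111

Elias gamma(903) = '000000000' + '1110000111' = 0000000001110000111 (19 bits)


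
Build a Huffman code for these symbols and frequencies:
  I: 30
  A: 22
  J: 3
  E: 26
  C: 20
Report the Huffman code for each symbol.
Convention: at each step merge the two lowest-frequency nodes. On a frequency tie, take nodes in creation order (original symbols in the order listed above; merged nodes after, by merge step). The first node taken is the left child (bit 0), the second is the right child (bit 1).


Huffman tree construction:
Step 1: Merge J(3) + C(20) = 23
Step 2: Merge A(22) + (J+C)(23) = 45
Step 3: Merge E(26) + I(30) = 56
Step 4: Merge (A+(J+C))(45) + (E+I)(56) = 101
Read each symbol's code off the tree from the root (left child = 0, right child = 1).

Codes:
  I: 11 (length 2)
  A: 00 (length 2)
  J: 010 (length 3)
  E: 10 (length 2)
  C: 011 (length 3)
Average code length: 225/101 = 2.2277 bits/symbol


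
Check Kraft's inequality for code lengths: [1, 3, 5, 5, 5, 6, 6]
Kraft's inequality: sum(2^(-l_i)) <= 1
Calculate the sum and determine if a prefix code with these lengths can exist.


Sum = 2^(-1) + 2^(-3) + 2^(-5) + 2^(-5) + 2^(-5) + 2^(-6) + 2^(-6)
    = 0.5 + 0.125 + 0.03125 + 0.03125 + 0.03125 + 0.015625 + 0.015625
    = 48/64 = 0.75
Since 0.75 <= 1, Kraft's inequality IS satisfied.
A prefix code with these lengths CAN exist.

Kraft sum = 0.75. Satisfied.


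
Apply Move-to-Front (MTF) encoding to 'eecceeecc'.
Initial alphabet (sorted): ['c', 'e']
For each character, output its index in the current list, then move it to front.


MTF encoding:
'e': index 1 in ['c', 'e'] -> ['e', 'c']
'e': index 0 in ['e', 'c'] -> ['e', 'c']
'c': index 1 in ['e', 'c'] -> ['c', 'e']
'c': index 0 in ['c', 'e'] -> ['c', 'e']
'e': index 1 in ['c', 'e'] -> ['e', 'c']
'e': index 0 in ['e', 'c'] -> ['e', 'c']
'e': index 0 in ['e', 'c'] -> ['e', 'c']
'c': index 1 in ['e', 'c'] -> ['c', 'e']
'c': index 0 in ['c', 'e'] -> ['c', 'e']


Output: [1, 0, 1, 0, 1, 0, 0, 1, 0]


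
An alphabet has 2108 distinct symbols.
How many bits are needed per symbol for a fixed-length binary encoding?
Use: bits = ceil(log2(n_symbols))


log2(2108) = 11.0417
Bracket: 2^11 = 2048 < 2108 <= 2^12 = 4096
So ceil(log2(2108)) = 12

bits = ceil(log2(2108)) = ceil(11.0417) = 12 bits


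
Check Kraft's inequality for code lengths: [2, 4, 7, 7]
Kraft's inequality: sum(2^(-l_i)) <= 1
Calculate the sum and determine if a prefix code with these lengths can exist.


Sum = 2^(-2) + 2^(-4) + 2^(-7) + 2^(-7)
    = 0.25 + 0.0625 + 0.0078125 + 0.0078125
    = 42/128 = 0.328125
Since 0.328125 <= 1, Kraft's inequality IS satisfied.
A prefix code with these lengths CAN exist.

Kraft sum = 0.328125. Satisfied.


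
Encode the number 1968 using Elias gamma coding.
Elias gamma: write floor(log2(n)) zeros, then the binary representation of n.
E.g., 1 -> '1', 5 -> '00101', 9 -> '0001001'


num_bits = floor(log2(1968)) + 1 = 11
leading_zeros = num_bits - 1 = 10
binary(1968) = 11110110000

Elias gamma(1968) = '0000000000' + '11110110000' = 000000000011110110000 (21 bits)


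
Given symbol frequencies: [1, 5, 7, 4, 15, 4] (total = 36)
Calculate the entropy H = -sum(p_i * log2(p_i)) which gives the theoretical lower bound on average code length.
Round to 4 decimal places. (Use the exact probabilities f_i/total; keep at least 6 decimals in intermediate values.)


Per-symbol terms -p_i * log2(p_i) with p_i = f_i/36:
  p = 1/36 = 0.027778: log2(p) = -5.169925, -p*log2(p) = 0.143609
  p = 5/36 = 0.138889: log2(p) = -2.847997, -p*log2(p) = 0.395555
  p = 7/36 = 0.194444: log2(p) = -2.362570, -p*log2(p) = 0.459389
  p = 4/36 = 0.111111: log2(p) = -3.169925, -p*log2(p) = 0.352214
  p = 15/36 = 0.416667: log2(p) = -1.263034, -p*log2(p) = 0.526264
  p = 4/36 = 0.111111: log2(p) = -3.169925, -p*log2(p) = 0.352214
H = 0.143609 + 0.395555 + 0.459389 + 0.352214 + 0.526264 + 0.352214 = 2.229245

H = 2.2292 bits/symbol


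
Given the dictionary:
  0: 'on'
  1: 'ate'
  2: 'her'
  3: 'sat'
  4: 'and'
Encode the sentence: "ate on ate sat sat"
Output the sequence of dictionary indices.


Look up each word in the dictionary:
  'ate' -> 1
  'on' -> 0
  'ate' -> 1
  'sat' -> 3
  'sat' -> 3

Encoded: [1, 0, 1, 3, 3]


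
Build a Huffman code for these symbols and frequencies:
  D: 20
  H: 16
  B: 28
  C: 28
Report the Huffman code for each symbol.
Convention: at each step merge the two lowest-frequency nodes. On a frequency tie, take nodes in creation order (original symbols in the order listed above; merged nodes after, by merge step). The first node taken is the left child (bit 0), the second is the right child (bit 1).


Huffman tree construction:
Step 1: Merge H(16) + D(20) = 36
Step 2: Merge B(28) + C(28) = 56
Step 3: Merge (H+D)(36) + (B+C)(56) = 92
Read each symbol's code off the tree from the root (left child = 0, right child = 1).

Codes:
  D: 01 (length 2)
  H: 00 (length 2)
  B: 10 (length 2)
  C: 11 (length 2)
Average code length: 184/92 = 2.0000 bits/symbol


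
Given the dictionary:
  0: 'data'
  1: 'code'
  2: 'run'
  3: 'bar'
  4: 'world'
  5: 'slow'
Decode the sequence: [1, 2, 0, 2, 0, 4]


Look up each index in the dictionary:
  1 -> 'code'
  2 -> 'run'
  0 -> 'data'
  2 -> 'run'
  0 -> 'data'
  4 -> 'world'

Decoded: "code run data run data world"


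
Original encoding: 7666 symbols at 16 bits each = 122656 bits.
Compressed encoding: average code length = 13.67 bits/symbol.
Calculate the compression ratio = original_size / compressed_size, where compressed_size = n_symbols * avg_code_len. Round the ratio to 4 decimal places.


original_size = n_symbols * orig_bits = 7666 * 16 = 122656 bits
compressed_size = n_symbols * avg_code_len = 7666 * 13.67 = 104794.22 bits
ratio = original_size / compressed_size = 122656 / 104794.22 = 1.1704

Compression ratio = 1.1704


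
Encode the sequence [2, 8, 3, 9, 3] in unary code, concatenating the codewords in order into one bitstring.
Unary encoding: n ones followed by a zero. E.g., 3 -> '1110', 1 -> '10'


Encode each number as n ones followed by a terminating 0:
  2 -> 110 (3 bits)
  8 -> 111111110 (9 bits)
  3 -> 1110 (4 bits)
  9 -> 1111111110 (10 bits)
  3 -> 1110 (4 bits)
Total length = 3 + 9 + 4 + 10 + 4 = 30 bits.

Unary([2, 8, 3, 9, 3]) = 110111111110111011111111101110 (30 bits)


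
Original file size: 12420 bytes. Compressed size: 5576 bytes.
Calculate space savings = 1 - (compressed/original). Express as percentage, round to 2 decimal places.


ratio = compressed/original = 5576/12420 = 0.448953
savings = 1 - ratio = 1 - 0.448953 = 0.551047
as a percentage: 0.551047 * 100 = 55.1%

Space savings = 1 - 5576/12420 = 55.1%


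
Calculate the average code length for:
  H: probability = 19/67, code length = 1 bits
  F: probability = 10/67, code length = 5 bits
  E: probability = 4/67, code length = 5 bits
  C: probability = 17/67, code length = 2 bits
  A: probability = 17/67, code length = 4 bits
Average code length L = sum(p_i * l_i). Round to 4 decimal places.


Weighted contributions p_i * l_i:
  H: (19/67) * 1 = 19/67
  F: (10/67) * 5 = 50/67
  E: (4/67) * 5 = 20/67
  C: (17/67) * 2 = 34/67
  A: (17/67) * 4 = 68/67
Sum = (19 + 50 + 20 + 34 + 68)/67 = 191/67

L = 191/67 = 2.8507 bits/symbol


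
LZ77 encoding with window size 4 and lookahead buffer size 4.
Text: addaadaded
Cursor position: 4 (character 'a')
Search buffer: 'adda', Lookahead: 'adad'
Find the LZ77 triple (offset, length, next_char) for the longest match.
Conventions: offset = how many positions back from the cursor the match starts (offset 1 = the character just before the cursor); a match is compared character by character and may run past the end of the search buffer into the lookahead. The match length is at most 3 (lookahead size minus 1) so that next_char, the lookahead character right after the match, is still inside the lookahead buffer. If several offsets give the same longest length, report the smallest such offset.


Try each offset into the search buffer:
  offset=1 (pos 3, char 'a'): match length 1
  offset=2 (pos 2, char 'd'): match length 0
  offset=3 (pos 1, char 'd'): match length 0
  offset=4 (pos 0, char 'a'): match length 2
Longest match has length 2 at offset 4.
next_char = character at position 4 + 2 = 6 -> 'a'

Best match: offset=4, length=2 (matching 'ad' starting at position 0)
LZ77 triple: (4, 2, 'a')


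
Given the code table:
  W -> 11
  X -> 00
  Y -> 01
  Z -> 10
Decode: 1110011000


Decoding:
11 -> W
10 -> Z
01 -> Y
10 -> Z
00 -> X


Result: WZYZX


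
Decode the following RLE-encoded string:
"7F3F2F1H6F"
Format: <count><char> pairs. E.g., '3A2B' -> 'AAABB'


Expanding each <count><char> pair:
  7F -> 'FFFFFFF'
  3F -> 'FFF'
  2F -> 'FF'
  1H -> 'H'
  6F -> 'FFFFFF'

Decoded = FFFFFFFFFFFFHFFFFFF


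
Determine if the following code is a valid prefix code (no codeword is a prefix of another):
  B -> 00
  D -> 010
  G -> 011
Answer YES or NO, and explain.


Checking each pair (does one codeword prefix another?):
  B='00' vs D='010': no prefix
  B='00' vs G='011': no prefix
  D='010' vs B='00': no prefix
  D='010' vs G='011': no prefix
  G='011' vs B='00': no prefix
  G='011' vs D='010': no prefix
No violation found over all pairs.

YES -- this is a valid prefix code. No codeword is a prefix of any other codeword.


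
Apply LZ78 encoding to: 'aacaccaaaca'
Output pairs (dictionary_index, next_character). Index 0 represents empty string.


LZ78 encoding steps:
Dictionary: {0: ''}
Step 1: w='' (idx 0), next='a' -> output (0, 'a'), add 'a' as idx 1
Step 2: w='a' (idx 1), next='c' -> output (1, 'c'), add 'ac' as idx 2
Step 3: w='ac' (idx 2), next='c' -> output (2, 'c'), add 'acc' as idx 3
Step 4: w='a' (idx 1), next='a' -> output (1, 'a'), add 'aa' as idx 4
Step 5: w='ac' (idx 2), next='a' -> output (2, 'a'), add 'aca' as idx 5


Encoded: [(0, 'a'), (1, 'c'), (2, 'c'), (1, 'a'), (2, 'a')]


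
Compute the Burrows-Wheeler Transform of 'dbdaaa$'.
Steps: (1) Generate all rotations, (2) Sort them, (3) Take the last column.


Rotations (sorted):
  0: $dbdaaa -> last char: a
  1: a$dbdaa -> last char: a
  2: aa$dbda -> last char: a
  3: aaa$dbd -> last char: d
  4: bdaaa$d -> last char: d
  5: daaa$db -> last char: b
  6: dbdaaa$ -> last char: $


BWT = aaaddb$


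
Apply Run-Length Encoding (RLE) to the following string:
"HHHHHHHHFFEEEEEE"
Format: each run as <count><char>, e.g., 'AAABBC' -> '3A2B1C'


Scanning runs left to right:
  i=0: run of 'H' x 8 -> '8H'
  i=8: run of 'F' x 2 -> '2F'
  i=10: run of 'E' x 6 -> '6E'

RLE = 8H2F6E


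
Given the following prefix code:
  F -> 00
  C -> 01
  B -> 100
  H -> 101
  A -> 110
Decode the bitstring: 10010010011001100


Decoding step by step:
Bits 100 -> B
Bits 100 -> B
Bits 100 -> B
Bits 110 -> A
Bits 01 -> C
Bits 100 -> B


Decoded message: BBBACB


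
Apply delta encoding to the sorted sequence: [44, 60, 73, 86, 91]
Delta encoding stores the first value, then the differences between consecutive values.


First value: 44
Deltas:
  60 - 44 = 16
  73 - 60 = 13
  86 - 73 = 13
  91 - 86 = 5


Delta encoded: [44, 16, 13, 13, 5]


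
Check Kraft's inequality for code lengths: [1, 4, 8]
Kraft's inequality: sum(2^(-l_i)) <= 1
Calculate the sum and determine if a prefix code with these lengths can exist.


Sum = 2^(-1) + 2^(-4) + 2^(-8)
    = 0.5 + 0.0625 + 0.00390625
    = 145/256 = 0.56640625
Since 0.56640625 <= 1, Kraft's inequality IS satisfied.
A prefix code with these lengths CAN exist.

Kraft sum = 0.56640625. Satisfied.


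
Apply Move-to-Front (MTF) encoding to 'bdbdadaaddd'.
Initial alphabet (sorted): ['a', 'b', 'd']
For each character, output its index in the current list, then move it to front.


MTF encoding:
'b': index 1 in ['a', 'b', 'd'] -> ['b', 'a', 'd']
'd': index 2 in ['b', 'a', 'd'] -> ['d', 'b', 'a']
'b': index 1 in ['d', 'b', 'a'] -> ['b', 'd', 'a']
'd': index 1 in ['b', 'd', 'a'] -> ['d', 'b', 'a']
'a': index 2 in ['d', 'b', 'a'] -> ['a', 'd', 'b']
'd': index 1 in ['a', 'd', 'b'] -> ['d', 'a', 'b']
'a': index 1 in ['d', 'a', 'b'] -> ['a', 'd', 'b']
'a': index 0 in ['a', 'd', 'b'] -> ['a', 'd', 'b']
'd': index 1 in ['a', 'd', 'b'] -> ['d', 'a', 'b']
'd': index 0 in ['d', 'a', 'b'] -> ['d', 'a', 'b']
'd': index 0 in ['d', 'a', 'b'] -> ['d', 'a', 'b']


Output: [1, 2, 1, 1, 2, 1, 1, 0, 1, 0, 0]


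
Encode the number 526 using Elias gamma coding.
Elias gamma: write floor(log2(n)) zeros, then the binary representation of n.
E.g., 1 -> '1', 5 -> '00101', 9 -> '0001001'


num_bits = floor(log2(526)) + 1 = 10
leading_zeros = num_bits - 1 = 9
binary(526) = 1000001110

Elias gamma(526) = '000000000' + '1000001110' = 0000000001000001110 (19 bits)


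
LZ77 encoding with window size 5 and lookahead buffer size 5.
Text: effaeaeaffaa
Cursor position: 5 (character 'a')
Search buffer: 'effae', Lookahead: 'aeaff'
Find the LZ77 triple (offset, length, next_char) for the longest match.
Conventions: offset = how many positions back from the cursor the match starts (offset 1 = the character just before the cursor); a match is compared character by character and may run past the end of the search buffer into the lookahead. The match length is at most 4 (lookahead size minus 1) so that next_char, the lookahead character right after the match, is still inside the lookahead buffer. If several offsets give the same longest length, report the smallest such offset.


Try each offset into the search buffer:
  offset=1 (pos 4, char 'e'): match length 0
  offset=2 (pos 3, char 'a'): match length 3
  offset=3 (pos 2, char 'f'): match length 0
  offset=4 (pos 1, char 'f'): match length 0
  offset=5 (pos 0, char 'e'): match length 0
Longest match has length 3 at offset 2.
next_char = character at position 5 + 3 = 8 -> 'f'

Best match: offset=2, length=3 (matching 'aea' starting at position 3)
LZ77 triple: (2, 3, 'f')


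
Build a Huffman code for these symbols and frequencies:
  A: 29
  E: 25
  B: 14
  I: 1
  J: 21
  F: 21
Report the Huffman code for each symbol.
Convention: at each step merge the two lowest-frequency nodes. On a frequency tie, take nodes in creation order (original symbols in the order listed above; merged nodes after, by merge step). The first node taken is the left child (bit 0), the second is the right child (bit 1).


Huffman tree construction:
Step 1: Merge I(1) + B(14) = 15
Step 2: Merge (I+B)(15) + J(21) = 36
Step 3: Merge F(21) + E(25) = 46
Step 4: Merge A(29) + ((I+B)+J)(36) = 65
Step 5: Merge (F+E)(46) + (A+((I+B)+J))(65) = 111
Read each symbol's code off the tree from the root (left child = 0, right child = 1).

Codes:
  A: 10 (length 2)
  E: 01 (length 2)
  B: 1101 (length 4)
  I: 1100 (length 4)
  J: 111 (length 3)
  F: 00 (length 2)
Average code length: 273/111 = 2.4595 bits/symbol


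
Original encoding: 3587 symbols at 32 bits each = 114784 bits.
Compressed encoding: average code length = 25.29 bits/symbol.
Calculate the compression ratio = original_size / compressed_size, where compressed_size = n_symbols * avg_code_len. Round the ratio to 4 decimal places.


original_size = n_symbols * orig_bits = 3587 * 32 = 114784 bits
compressed_size = n_symbols * avg_code_len = 3587 * 25.29 = 90715.23 bits
ratio = original_size / compressed_size = 114784 / 90715.23 = 1.2653

Compression ratio = 1.2653


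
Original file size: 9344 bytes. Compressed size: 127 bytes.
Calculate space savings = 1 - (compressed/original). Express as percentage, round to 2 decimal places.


ratio = compressed/original = 127/9344 = 0.013592
savings = 1 - ratio = 1 - 0.013592 = 0.986408
as a percentage: 0.986408 * 100 = 98.64%

Space savings = 1 - 127/9344 = 98.64%


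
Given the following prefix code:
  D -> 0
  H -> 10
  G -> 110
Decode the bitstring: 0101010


Decoding step by step:
Bits 0 -> D
Bits 10 -> H
Bits 10 -> H
Bits 10 -> H


Decoded message: DHHH


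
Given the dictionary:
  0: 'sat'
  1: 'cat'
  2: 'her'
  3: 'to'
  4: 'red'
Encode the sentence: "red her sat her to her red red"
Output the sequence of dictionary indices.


Look up each word in the dictionary:
  'red' -> 4
  'her' -> 2
  'sat' -> 0
  'her' -> 2
  'to' -> 3
  'her' -> 2
  'red' -> 4
  'red' -> 4

Encoded: [4, 2, 0, 2, 3, 2, 4, 4]


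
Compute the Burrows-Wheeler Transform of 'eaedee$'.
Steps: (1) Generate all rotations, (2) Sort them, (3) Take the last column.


Rotations (sorted):
  0: $eaedee -> last char: e
  1: aedee$e -> last char: e
  2: dee$eae -> last char: e
  3: e$eaede -> last char: e
  4: eaedee$ -> last char: $
  5: edee$ea -> last char: a
  6: ee$eaed -> last char: d


BWT = eeee$ad


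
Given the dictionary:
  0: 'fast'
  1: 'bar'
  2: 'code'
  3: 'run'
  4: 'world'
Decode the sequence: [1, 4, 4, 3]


Look up each index in the dictionary:
  1 -> 'bar'
  4 -> 'world'
  4 -> 'world'
  3 -> 'run'

Decoded: "bar world world run"


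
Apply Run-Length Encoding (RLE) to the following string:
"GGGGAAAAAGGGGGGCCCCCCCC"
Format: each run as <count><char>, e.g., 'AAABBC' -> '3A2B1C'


Scanning runs left to right:
  i=0: run of 'G' x 4 -> '4G'
  i=4: run of 'A' x 5 -> '5A'
  i=9: run of 'G' x 6 -> '6G'
  i=15: run of 'C' x 8 -> '8C'

RLE = 4G5A6G8C


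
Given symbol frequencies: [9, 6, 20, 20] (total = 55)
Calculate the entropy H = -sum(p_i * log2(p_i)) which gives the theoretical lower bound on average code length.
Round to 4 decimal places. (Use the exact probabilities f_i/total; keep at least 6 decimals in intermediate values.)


Per-symbol terms -p_i * log2(p_i) with p_i = f_i/55:
  p = 9/55 = 0.163636: log2(p) = -2.611435, -p*log2(p) = 0.427326
  p = 6/55 = 0.109091: log2(p) = -3.196397, -p*log2(p) = 0.348698
  p = 20/55 = 0.363636: log2(p) = -1.459432, -p*log2(p) = 0.530702
  p = 20/55 = 0.363636: log2(p) = -1.459432, -p*log2(p) = 0.530702
H = 0.427326 + 0.348698 + 0.530702 + 0.530702 = 1.837428

H = 1.8374 bits/symbol


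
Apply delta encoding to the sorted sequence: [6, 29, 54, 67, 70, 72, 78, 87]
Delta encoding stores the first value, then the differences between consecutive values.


First value: 6
Deltas:
  29 - 6 = 23
  54 - 29 = 25
  67 - 54 = 13
  70 - 67 = 3
  72 - 70 = 2
  78 - 72 = 6
  87 - 78 = 9


Delta encoded: [6, 23, 25, 13, 3, 2, 6, 9]


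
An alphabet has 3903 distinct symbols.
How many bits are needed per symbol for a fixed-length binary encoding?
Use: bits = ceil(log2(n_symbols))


log2(3903) = 11.9304
Bracket: 2^11 = 2048 < 3903 <= 2^12 = 4096
So ceil(log2(3903)) = 12

bits = ceil(log2(3903)) = ceil(11.9304) = 12 bits


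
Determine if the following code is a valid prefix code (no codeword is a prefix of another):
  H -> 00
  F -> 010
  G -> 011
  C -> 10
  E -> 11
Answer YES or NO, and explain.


Checking each pair (does one codeword prefix another?):
  H='00' vs F='010': no prefix
  H='00' vs G='011': no prefix
  H='00' vs C='10': no prefix
  H='00' vs E='11': no prefix
  F='010' vs H='00': no prefix
  F='010' vs G='011': no prefix
  F='010' vs C='10': no prefix
  F='010' vs E='11': no prefix
  G='011' vs H='00': no prefix
  G='011' vs F='010': no prefix
  G='011' vs C='10': no prefix
  G='011' vs E='11': no prefix
  C='10' vs H='00': no prefix
  C='10' vs F='010': no prefix
  C='10' vs G='011': no prefix
  C='10' vs E='11': no prefix
  E='11' vs H='00': no prefix
  E='11' vs F='010': no prefix
  E='11' vs G='011': no prefix
  E='11' vs C='10': no prefix
No violation found over all pairs.

YES -- this is a valid prefix code. No codeword is a prefix of any other codeword.


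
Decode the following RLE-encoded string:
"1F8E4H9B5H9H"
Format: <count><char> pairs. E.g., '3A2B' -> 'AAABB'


Expanding each <count><char> pair:
  1F -> 'F'
  8E -> 'EEEEEEEE'
  4H -> 'HHHH'
  9B -> 'BBBBBBBBB'
  5H -> 'HHHHH'
  9H -> 'HHHHHHHHH'

Decoded = FEEEEEEEEHHHHBBBBBBBBBHHHHHHHHHHHHHH


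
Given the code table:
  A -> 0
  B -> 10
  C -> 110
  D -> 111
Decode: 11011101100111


Decoding:
110 -> C
111 -> D
0 -> A
110 -> C
0 -> A
111 -> D


Result: CDACAD


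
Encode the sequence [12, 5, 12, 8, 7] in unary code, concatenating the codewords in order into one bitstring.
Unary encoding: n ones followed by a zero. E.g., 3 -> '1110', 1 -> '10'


Encode each number as n ones followed by a terminating 0:
  12 -> 1111111111110 (13 bits)
  5 -> 111110 (6 bits)
  12 -> 1111111111110 (13 bits)
  8 -> 111111110 (9 bits)
  7 -> 11111110 (8 bits)
Total length = 13 + 6 + 13 + 9 + 8 = 49 bits.

Unary([12, 5, 12, 8, 7]) = 1111111111110111110111111111111011111111011111110 (49 bits)


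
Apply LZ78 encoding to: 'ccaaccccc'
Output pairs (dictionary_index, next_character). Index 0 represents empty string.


LZ78 encoding steps:
Dictionary: {0: ''}
Step 1: w='' (idx 0), next='c' -> output (0, 'c'), add 'c' as idx 1
Step 2: w='c' (idx 1), next='a' -> output (1, 'a'), add 'ca' as idx 2
Step 3: w='' (idx 0), next='a' -> output (0, 'a'), add 'a' as idx 3
Step 4: w='c' (idx 1), next='c' -> output (1, 'c'), add 'cc' as idx 4
Step 5: w='cc' (idx 4), next='c' -> output (4, 'c'), add 'ccc' as idx 5


Encoded: [(0, 'c'), (1, 'a'), (0, 'a'), (1, 'c'), (4, 'c')]


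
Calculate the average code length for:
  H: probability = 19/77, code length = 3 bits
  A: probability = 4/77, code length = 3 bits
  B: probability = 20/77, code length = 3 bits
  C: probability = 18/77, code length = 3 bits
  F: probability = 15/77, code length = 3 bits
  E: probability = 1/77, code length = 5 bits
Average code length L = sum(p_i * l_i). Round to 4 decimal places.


Weighted contributions p_i * l_i:
  H: (19/77) * 3 = 57/77
  A: (4/77) * 3 = 12/77
  B: (20/77) * 3 = 60/77
  C: (18/77) * 3 = 54/77
  F: (15/77) * 3 = 45/77
  E: (1/77) * 5 = 5/77
Sum = (57 + 12 + 60 + 54 + 45 + 5)/77 = 233/77

L = 233/77 = 3.0260 bits/symbol


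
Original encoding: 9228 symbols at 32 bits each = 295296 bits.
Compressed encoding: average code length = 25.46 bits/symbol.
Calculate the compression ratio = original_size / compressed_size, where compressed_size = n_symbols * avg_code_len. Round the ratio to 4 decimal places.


original_size = n_symbols * orig_bits = 9228 * 32 = 295296 bits
compressed_size = n_symbols * avg_code_len = 9228 * 25.46 = 234944.88 bits
ratio = original_size / compressed_size = 295296 / 234944.88 = 1.2569

Compression ratio = 1.2569


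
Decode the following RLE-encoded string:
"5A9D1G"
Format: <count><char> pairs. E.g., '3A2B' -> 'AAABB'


Expanding each <count><char> pair:
  5A -> 'AAAAA'
  9D -> 'DDDDDDDDD'
  1G -> 'G'

Decoded = AAAAADDDDDDDDDG


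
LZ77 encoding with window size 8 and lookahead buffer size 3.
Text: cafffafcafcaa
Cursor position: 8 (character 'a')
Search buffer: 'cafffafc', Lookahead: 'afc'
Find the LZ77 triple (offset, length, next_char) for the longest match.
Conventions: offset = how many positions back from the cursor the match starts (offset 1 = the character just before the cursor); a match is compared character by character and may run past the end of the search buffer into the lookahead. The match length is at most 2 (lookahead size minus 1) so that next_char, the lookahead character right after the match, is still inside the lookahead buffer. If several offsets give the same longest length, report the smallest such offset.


Try each offset into the search buffer:
  offset=1 (pos 7, char 'c'): match length 0
  offset=2 (pos 6, char 'f'): match length 0
  offset=3 (pos 5, char 'a'): match length 2
  offset=4 (pos 4, char 'f'): match length 0
  offset=5 (pos 3, char 'f'): match length 0
  offset=6 (pos 2, char 'f'): match length 0
  offset=7 (pos 1, char 'a'): match length 2
  offset=8 (pos 0, char 'c'): match length 0
Longest match has length 2, found at offsets 3, 7; take the smallest, offset 3.
next_char = character at position 8 + 2 = 10 -> 'c'

Best match: offset=3, length=2 (matching 'af' starting at position 5)
LZ77 triple: (3, 2, 'c')


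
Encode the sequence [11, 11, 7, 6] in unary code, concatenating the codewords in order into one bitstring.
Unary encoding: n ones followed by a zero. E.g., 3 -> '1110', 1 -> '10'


Encode each number as n ones followed by a terminating 0:
  11 -> 111111111110 (12 bits)
  11 -> 111111111110 (12 bits)
  7 -> 11111110 (8 bits)
  6 -> 1111110 (7 bits)
Total length = 12 + 12 + 8 + 7 = 39 bits.

Unary([11, 11, 7, 6]) = 111111111110111111111110111111101111110 (39 bits)


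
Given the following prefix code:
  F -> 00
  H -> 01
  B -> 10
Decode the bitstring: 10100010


Decoding step by step:
Bits 10 -> B
Bits 10 -> B
Bits 00 -> F
Bits 10 -> B


Decoded message: BBFB


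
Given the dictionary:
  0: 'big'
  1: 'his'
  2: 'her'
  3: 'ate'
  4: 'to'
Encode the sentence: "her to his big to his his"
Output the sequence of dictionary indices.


Look up each word in the dictionary:
  'her' -> 2
  'to' -> 4
  'his' -> 1
  'big' -> 0
  'to' -> 4
  'his' -> 1
  'his' -> 1

Encoded: [2, 4, 1, 0, 4, 1, 1]


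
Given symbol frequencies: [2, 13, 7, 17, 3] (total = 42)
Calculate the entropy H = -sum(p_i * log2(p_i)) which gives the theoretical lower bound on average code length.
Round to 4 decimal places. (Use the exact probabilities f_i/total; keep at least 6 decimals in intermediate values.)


Per-symbol terms -p_i * log2(p_i) with p_i = f_i/42:
  p = 2/42 = 0.047619: log2(p) = -4.392317, -p*log2(p) = 0.209158
  p = 13/42 = 0.309524: log2(p) = -1.691878, -p*log2(p) = 0.523676
  p = 7/42 = 0.166667: log2(p) = -2.584963, -p*log2(p) = 0.430827
  p = 17/42 = 0.404762: log2(p) = -1.304855, -p*log2(p) = 0.528155
  p = 3/42 = 0.071429: log2(p) = -3.807355, -p*log2(p) = 0.271954
H = 0.209158 + 0.523676 + 0.430827 + 0.528155 + 0.271954 = 1.963770

H = 1.9638 bits/symbol


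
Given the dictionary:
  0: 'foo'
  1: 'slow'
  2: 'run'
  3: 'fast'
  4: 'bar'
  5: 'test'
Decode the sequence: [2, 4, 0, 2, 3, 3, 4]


Look up each index in the dictionary:
  2 -> 'run'
  4 -> 'bar'
  0 -> 'foo'
  2 -> 'run'
  3 -> 'fast'
  3 -> 'fast'
  4 -> 'bar'

Decoded: "run bar foo run fast fast bar"


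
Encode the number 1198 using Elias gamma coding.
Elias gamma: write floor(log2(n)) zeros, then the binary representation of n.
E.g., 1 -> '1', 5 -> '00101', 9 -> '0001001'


num_bits = floor(log2(1198)) + 1 = 11
leading_zeros = num_bits - 1 = 10
binary(1198) = 10010101110

Elias gamma(1198) = '0000000000' + '10010101110' = 000000000010010101110 (21 bits)


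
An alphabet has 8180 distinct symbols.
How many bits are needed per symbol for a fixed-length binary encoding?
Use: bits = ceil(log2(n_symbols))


log2(8180) = 12.9979
Bracket: 2^12 = 4096 < 8180 <= 2^13 = 8192
So ceil(log2(8180)) = 13

bits = ceil(log2(8180)) = ceil(12.9979) = 13 bits


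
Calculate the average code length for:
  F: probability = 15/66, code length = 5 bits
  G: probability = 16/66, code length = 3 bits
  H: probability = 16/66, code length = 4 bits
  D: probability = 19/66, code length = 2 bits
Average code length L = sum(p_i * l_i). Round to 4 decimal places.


Weighted contributions p_i * l_i:
  F: (15/66) * 5 = 75/66
  G: (16/66) * 3 = 48/66
  H: (16/66) * 4 = 64/66
  D: (19/66) * 2 = 38/66
Sum = (75 + 48 + 64 + 38)/66 = 225/66

L = 225/66 = 3.4091 bits/symbol


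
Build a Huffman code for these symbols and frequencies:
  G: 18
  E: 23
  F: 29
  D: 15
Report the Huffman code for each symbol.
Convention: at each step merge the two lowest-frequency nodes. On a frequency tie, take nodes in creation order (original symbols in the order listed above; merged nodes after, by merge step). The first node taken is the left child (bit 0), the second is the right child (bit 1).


Huffman tree construction:
Step 1: Merge D(15) + G(18) = 33
Step 2: Merge E(23) + F(29) = 52
Step 3: Merge (D+G)(33) + (E+F)(52) = 85
Read each symbol's code off the tree from the root (left child = 0, right child = 1).

Codes:
  G: 01 (length 2)
  E: 10 (length 2)
  F: 11 (length 2)
  D: 00 (length 2)
Average code length: 170/85 = 2.0000 bits/symbol


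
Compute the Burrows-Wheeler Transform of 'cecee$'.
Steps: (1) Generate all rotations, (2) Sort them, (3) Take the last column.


Rotations (sorted):
  0: $cecee -> last char: e
  1: cecee$ -> last char: $
  2: cee$ce -> last char: e
  3: e$cece -> last char: e
  4: ecee$c -> last char: c
  5: ee$cec -> last char: c


BWT = e$eecc


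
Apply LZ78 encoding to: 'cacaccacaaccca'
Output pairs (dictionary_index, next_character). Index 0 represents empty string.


LZ78 encoding steps:
Dictionary: {0: ''}
Step 1: w='' (idx 0), next='c' -> output (0, 'c'), add 'c' as idx 1
Step 2: w='' (idx 0), next='a' -> output (0, 'a'), add 'a' as idx 2
Step 3: w='c' (idx 1), next='a' -> output (1, 'a'), add 'ca' as idx 3
Step 4: w='c' (idx 1), next='c' -> output (1, 'c'), add 'cc' as idx 4
Step 5: w='a' (idx 2), next='c' -> output (2, 'c'), add 'ac' as idx 5
Step 6: w='a' (idx 2), next='a' -> output (2, 'a'), add 'aa' as idx 6
Step 7: w='cc' (idx 4), next='c' -> output (4, 'c'), add 'ccc' as idx 7
Step 8: w='a' (idx 2), end of input -> output (2, '')


Encoded: [(0, 'c'), (0, 'a'), (1, 'a'), (1, 'c'), (2, 'c'), (2, 'a'), (4, 'c'), (2, '')]


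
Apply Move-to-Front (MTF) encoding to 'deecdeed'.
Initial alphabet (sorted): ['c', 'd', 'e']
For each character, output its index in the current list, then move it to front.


MTF encoding:
'd': index 1 in ['c', 'd', 'e'] -> ['d', 'c', 'e']
'e': index 2 in ['d', 'c', 'e'] -> ['e', 'd', 'c']
'e': index 0 in ['e', 'd', 'c'] -> ['e', 'd', 'c']
'c': index 2 in ['e', 'd', 'c'] -> ['c', 'e', 'd']
'd': index 2 in ['c', 'e', 'd'] -> ['d', 'c', 'e']
'e': index 2 in ['d', 'c', 'e'] -> ['e', 'd', 'c']
'e': index 0 in ['e', 'd', 'c'] -> ['e', 'd', 'c']
'd': index 1 in ['e', 'd', 'c'] -> ['d', 'e', 'c']


Output: [1, 2, 0, 2, 2, 2, 0, 1]


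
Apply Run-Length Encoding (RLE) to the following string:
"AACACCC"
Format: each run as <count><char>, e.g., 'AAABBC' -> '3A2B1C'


Scanning runs left to right:
  i=0: run of 'A' x 2 -> '2A'
  i=2: run of 'C' x 1 -> '1C'
  i=3: run of 'A' x 1 -> '1A'
  i=4: run of 'C' x 3 -> '3C'

RLE = 2A1C1A3C


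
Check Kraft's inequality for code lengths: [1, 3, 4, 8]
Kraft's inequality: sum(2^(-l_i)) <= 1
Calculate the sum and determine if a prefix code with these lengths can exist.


Sum = 2^(-1) + 2^(-3) + 2^(-4) + 2^(-8)
    = 0.5 + 0.125 + 0.0625 + 0.00390625
    = 177/256 = 0.69140625
Since 0.69140625 <= 1, Kraft's inequality IS satisfied.
A prefix code with these lengths CAN exist.

Kraft sum = 0.69140625. Satisfied.


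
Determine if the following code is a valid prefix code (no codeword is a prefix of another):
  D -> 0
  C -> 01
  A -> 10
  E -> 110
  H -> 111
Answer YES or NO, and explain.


Checking each pair (does one codeword prefix another?):
  D='0' vs C='01': prefix -- VIOLATION

NO -- this is NOT a valid prefix code. D (0) is a prefix of C (01).


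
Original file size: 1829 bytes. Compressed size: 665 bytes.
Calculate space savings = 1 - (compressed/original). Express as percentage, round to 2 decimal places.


ratio = compressed/original = 665/1829 = 0.363587
savings = 1 - ratio = 1 - 0.363587 = 0.636413
as a percentage: 0.636413 * 100 = 63.64%

Space savings = 1 - 665/1829 = 63.64%


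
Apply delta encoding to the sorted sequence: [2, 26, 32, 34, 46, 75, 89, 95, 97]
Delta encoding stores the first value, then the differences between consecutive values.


First value: 2
Deltas:
  26 - 2 = 24
  32 - 26 = 6
  34 - 32 = 2
  46 - 34 = 12
  75 - 46 = 29
  89 - 75 = 14
  95 - 89 = 6
  97 - 95 = 2


Delta encoded: [2, 24, 6, 2, 12, 29, 14, 6, 2]


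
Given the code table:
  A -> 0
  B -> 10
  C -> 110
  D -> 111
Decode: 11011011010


Decoding:
110 -> C
110 -> C
110 -> C
10 -> B


Result: CCCB


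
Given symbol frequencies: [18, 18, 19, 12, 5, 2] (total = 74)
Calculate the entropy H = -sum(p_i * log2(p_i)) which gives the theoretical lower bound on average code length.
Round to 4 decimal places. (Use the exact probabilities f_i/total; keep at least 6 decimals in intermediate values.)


Per-symbol terms -p_i * log2(p_i) with p_i = f_i/74:
  p = 18/74 = 0.243243: log2(p) = -2.039528, -p*log2(p) = 0.496101
  p = 18/74 = 0.243243: log2(p) = -2.039528, -p*log2(p) = 0.496101
  p = 19/74 = 0.256757: log2(p) = -1.961526, -p*log2(p) = 0.503635
  p = 12/74 = 0.162162: log2(p) = -2.624491, -p*log2(p) = 0.425593
  p = 5/74 = 0.067568: log2(p) = -3.887525, -p*log2(p) = 0.262671
  p = 2/74 = 0.027027: log2(p) = -5.209453, -p*log2(p) = 0.140796
H = 0.496101 + 0.496101 + 0.503635 + 0.425593 + 0.262671 + 0.140796 = 2.324897

H = 2.3249 bits/symbol


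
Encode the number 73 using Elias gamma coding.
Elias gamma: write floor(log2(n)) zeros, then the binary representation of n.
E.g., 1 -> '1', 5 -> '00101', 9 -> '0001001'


num_bits = floor(log2(73)) + 1 = 7
leading_zeros = num_bits - 1 = 6
binary(73) = 1001001

Elias gamma(73) = '000000' + '1001001' = 0000001001001 (13 bits)


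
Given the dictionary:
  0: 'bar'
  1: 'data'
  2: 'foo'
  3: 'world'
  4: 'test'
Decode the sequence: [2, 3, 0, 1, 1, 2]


Look up each index in the dictionary:
  2 -> 'foo'
  3 -> 'world'
  0 -> 'bar'
  1 -> 'data'
  1 -> 'data'
  2 -> 'foo'

Decoded: "foo world bar data data foo"
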